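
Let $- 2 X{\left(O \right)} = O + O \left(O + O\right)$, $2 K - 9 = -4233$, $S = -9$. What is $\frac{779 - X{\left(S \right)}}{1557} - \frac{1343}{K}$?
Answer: $\frac{1299289}{1096128} \approx 1.1853$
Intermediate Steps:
$K = -2112$ ($K = \frac{9}{2} + \frac{1}{2} \left(-4233\right) = \frac{9}{2} - \frac{4233}{2} = -2112$)
$X{\left(O \right)} = - O^{2} - \frac{O}{2}$ ($X{\left(O \right)} = - \frac{O + O \left(O + O\right)}{2} = - \frac{O + O 2 O}{2} = - \frac{O + 2 O^{2}}{2} = - O^{2} - \frac{O}{2}$)
$\frac{779 - X{\left(S \right)}}{1557} - \frac{1343}{K} = \frac{779 - \left(-1\right) \left(-9\right) \left(\frac{1}{2} - 9\right)}{1557} - \frac{1343}{-2112} = \left(779 - \left(-1\right) \left(-9\right) \left(- \frac{17}{2}\right)\right) \frac{1}{1557} - - \frac{1343}{2112} = \left(779 - - \frac{153}{2}\right) \frac{1}{1557} + \frac{1343}{2112} = \left(779 + \frac{153}{2}\right) \frac{1}{1557} + \frac{1343}{2112} = \frac{1711}{2} \cdot \frac{1}{1557} + \frac{1343}{2112} = \frac{1711}{3114} + \frac{1343}{2112} = \frac{1299289}{1096128}$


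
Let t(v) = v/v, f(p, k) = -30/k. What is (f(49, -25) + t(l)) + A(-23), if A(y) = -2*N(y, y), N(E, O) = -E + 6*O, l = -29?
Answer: 1161/5 ≈ 232.20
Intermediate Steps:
t(v) = 1
A(y) = -10*y (A(y) = -2*(-y + 6*y) = -10*y)
(f(49, -25) + t(l)) + A(-23) = (-30/(-25) + 1) - 10*(-23) = (-30*(-1/25) + 1) + 230 = (6/5 + 1) + 230 = 11/5 + 230 = 1161/5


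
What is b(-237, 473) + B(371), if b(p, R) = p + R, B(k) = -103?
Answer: 133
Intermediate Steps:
b(p, R) = R + p
b(-237, 473) + B(371) = (473 - 237) - 103 = 236 - 103 = 133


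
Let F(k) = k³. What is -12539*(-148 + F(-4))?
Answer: 2658268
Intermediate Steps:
-12539*(-148 + F(-4)) = -12539*(-148 + (-4)³) = -12539*(-148 - 64) = -12539*(-212) = 2658268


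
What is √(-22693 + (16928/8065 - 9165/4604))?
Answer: I*√7821845310096676295/18565630 ≈ 150.64*I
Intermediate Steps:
√(-22693 + (16928/8065 - 9165/4604)) = √(-22693 + 4020787/37131260) = √(-842615662393/37131260) = I*√7821845310096676295/18565630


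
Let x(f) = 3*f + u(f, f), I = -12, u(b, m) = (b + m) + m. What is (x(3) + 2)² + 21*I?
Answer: 148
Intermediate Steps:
u(b, m) = b + 2*m
x(f) = 6*f (x(f) = 3*f + (f + 2*f) = 3*f + 3*f = 6*f)
(x(3) + 2)² + 21*I = (6*3 + 2)² + 21*(-12) = (18 + 2)² - 252 = 20² - 252 = 400 - 252 = 148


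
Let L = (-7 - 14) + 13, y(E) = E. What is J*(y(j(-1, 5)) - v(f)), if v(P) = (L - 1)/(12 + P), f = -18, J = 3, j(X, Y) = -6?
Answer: -45/2 ≈ -22.500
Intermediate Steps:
L = -8 (L = -21 + 13 = -8)
v(P) = -9/(12 + P) (v(P) = (-8 - 1)/(12 + P) = -9/(12 + P))
J*(y(j(-1, 5)) - v(f)) = 3*(-6 - (-9)/(12 - 18)) = 3*(-6 - (-9)/(-6)) = 3*(-6 - (-9)*(-1)/6) = 3*(-6 - 1*3/2) = 3*(-6 - 3/2) = 3*(-15/2) = -45/2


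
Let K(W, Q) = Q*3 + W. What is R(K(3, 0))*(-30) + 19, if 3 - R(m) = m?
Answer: 19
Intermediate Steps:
K(W, Q) = W + 3*Q (K(W, Q) = 3*Q + W = W + 3*Q)
R(m) = 3 - m
R(K(3, 0))*(-30) + 19 = (3 - (3 + 3*0))*(-30) + 19 = (3 - (3 + 0))*(-30) + 19 = (3 - 1*3)*(-30) + 19 = (3 - 3)*(-30) + 19 = 0*(-30) + 19 = 0 + 19 = 19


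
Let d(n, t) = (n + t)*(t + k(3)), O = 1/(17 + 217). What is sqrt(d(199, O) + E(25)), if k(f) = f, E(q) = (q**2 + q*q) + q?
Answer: sqrt(102550501)/234 ≈ 43.277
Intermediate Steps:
E(q) = q + 2*q**2 (E(q) = (q**2 + q**2) + q = 2*q**2 + q = q + 2*q**2)
O = 1/234 ≈ 0.0042735
d(n, t) = (3 + t)*(n + t) (d(n, t) = (n + t)*(t + 3) = (n + t)*(3 + t) = (3 + t)*(n + t))
sqrt(d(199, O) + E(25)) = sqrt(((1/234)**2 + 3*199 + 3*(1/234) + 199*(1/234)) + 25*(1 + 2*25)) = sqrt((1/54756 + 597 + 1/78 + 199/234) + 25*(1 + 50)) = sqrt(32736601/54756 + 25*51) = sqrt(32736601/54756 + 1275) = sqrt(102550501/54756) = sqrt(102550501)/234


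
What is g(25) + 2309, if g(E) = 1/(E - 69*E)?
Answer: 3925299/1700 ≈ 2309.0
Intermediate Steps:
g(E) = -1/(68*E) (g(E) = 1/(-68*E) = -1/(68*E))
g(25) + 2309 = -1/68/25 + 2309 = -1/68*1/25 + 2309 = -1/1700 + 2309 = 3925299/1700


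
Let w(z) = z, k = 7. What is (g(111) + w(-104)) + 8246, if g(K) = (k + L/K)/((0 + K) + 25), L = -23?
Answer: 61456193/7548 ≈ 8142.0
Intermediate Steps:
g(K) = (7 - 23/K)/(25 + K) (g(K) = (7 - 23/K)/((0 + K) + 25) = (7 - 23/K)/(K + 25) = (7 - 23/K)/(25 + K))
(g(111) + w(-104)) + 8246 = ((-23 + 7*111)/(111*(25 + 111)) - 104) + 8246 = ((1/111)*(-23 + 777)/136 - 104) + 8246 = ((1/111)*(1/136)*754 - 104) + 8246 = (377/7548 - 104) + 8246 = -784615/7548 + 8246 = 61456193/7548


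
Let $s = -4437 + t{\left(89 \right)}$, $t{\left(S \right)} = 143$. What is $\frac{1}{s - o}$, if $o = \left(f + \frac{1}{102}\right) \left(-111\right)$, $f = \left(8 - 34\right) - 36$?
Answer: $- \frac{34}{379947} \approx -8.9486 \cdot 10^{-5}$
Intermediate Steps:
$f = -62$ ($f = -26 - 36 = -62$)
$o = \frac{233951}{34}$ ($o = \left(-62 + \frac{1}{102}\right) \left(-111\right) = \left(- \frac{6323}{102}\right) \left(-111\right) = \frac{233951}{34} \approx 6880.9$)
$s = -4294$ ($s = -4437 + 143 = -4294$)
$\frac{1}{s - o} = \frac{1}{-4294 - \frac{233951}{34}} = \frac{1}{- \frac{379947}{34}} = - \frac{34}{379947}$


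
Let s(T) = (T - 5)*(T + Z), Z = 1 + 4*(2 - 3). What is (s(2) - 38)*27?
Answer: -945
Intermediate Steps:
Z = -3 (Z = 1 + 4*(-1) = 1 - 4 = -3)
s(T) = (-5 + T)*(-3 + T) (s(T) = (T - 5)*(T - 3) = (-5 + T)*(-3 + T))
(s(2) - 38)*27 = ((15 + 2² - 8*2) - 38)*27 = ((15 + 4 - 16) - 38)*27 = (3 - 38)*27 = -35*27 = -945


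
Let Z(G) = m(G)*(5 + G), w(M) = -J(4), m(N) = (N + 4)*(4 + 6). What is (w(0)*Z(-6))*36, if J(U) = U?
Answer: -2880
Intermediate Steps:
m(N) = 40 + 10*N (m(N) = (4 + N)*10 = 40 + 10*N)
w(M) = -4 (w(M) = -1*4 = -4)
Z(G) = (5 + G)*(40 + 10*G) (Z(G) = (40 + 10*G)*(5 + G) = (5 + G)*(40 + 10*G))
(w(0)*Z(-6))*36 = -40*(4 - 6)*(5 - 6)*36 = -40*(-2)*(-1)*36 = -4*20*36 = -80*36 = -2880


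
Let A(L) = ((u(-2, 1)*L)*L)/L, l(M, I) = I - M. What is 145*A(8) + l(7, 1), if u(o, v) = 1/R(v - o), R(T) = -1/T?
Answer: -3486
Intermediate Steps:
u(o, v) = o - v (u(o, v) = 1/(-1/(v - o)) = o - v)
A(L) = -3*L (A(L) = (((-2 - 1*1)*L)*L)/L = (((-2 - 1)*L)*L)/L = ((-3*L)*L)/L = (-3*L²)/L = -3*L)
145*A(8) + l(7, 1) = 145*(-3*8) + (1 - 1*7) = 145*(-24) + (1 - 7) = -3480 - 6 = -3486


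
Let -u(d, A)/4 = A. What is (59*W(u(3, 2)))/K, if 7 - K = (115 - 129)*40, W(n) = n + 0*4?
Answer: -472/567 ≈ -0.83245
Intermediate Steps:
u(d, A) = -4*A
W(n) = n (W(n) = n + 0 = n)
K = 567 (K = 7 - (115 - 129)*40 = 7 - (-14)*40 = 7 - 1*(-560) = 7 + 560 = 567)
(59*W(u(3, 2)))/K = (59*(-4*2))/567 = (59*(-8))*(1/567) = -472*1/567 = -472/567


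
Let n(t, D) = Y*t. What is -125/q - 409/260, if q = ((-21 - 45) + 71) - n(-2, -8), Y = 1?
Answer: -35363/1820 ≈ -19.430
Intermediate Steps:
n(t, D) = t (n(t, D) = 1*t = t)
q = 7 (q = ((-21 - 45) + 71) - 1*(-2) = (-66 + 71) + 2 = 5 + 2 = 7)
-125/q - 409/260 = -125/7 - 409/260 = -35363/1820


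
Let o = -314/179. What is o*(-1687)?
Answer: 529718/179 ≈ 2959.3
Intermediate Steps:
o = -314/179 (o = -314*1/179 = -314/179 ≈ -1.7542)
o*(-1687) = -314/179*(-1687) = 529718/179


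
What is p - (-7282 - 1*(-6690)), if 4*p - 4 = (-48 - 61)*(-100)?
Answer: 3318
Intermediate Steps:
p = 2726 (p = 1 + ((-48 - 61)*(-100))/4 = 1 + (-109*(-100))/4 = 1 + (1/4)*10900 = 1 + 2725 = 2726)
p - (-7282 - 1*(-6690)) = 2726 - (-7282 - 1*(-6690)) = 2726 - (-7282 + 6690) = 2726 - 1*(-592) = 2726 + 592 = 3318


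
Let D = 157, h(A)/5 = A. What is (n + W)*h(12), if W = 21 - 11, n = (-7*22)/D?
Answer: 84960/157 ≈ 541.15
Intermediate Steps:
h(A) = 5*A
n = -154/157 (n = -7*22/157 = -154*1/157 = -154/157 ≈ -0.98089)
W = 10
(n + W)*h(12) = (-154/157 + 10)*(5*12) = (1416/157)*60 = 84960/157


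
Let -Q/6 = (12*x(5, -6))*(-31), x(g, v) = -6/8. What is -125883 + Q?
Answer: -127557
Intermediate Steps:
x(g, v) = -¾ (x(g, v) = -6*⅛ = -¾)
Q = -1674 (Q = -6*12*(-¾)*(-31) = -(-54)*(-31) = -6*279 = -1674)
-125883 + Q = -125883 - 1674 = -127557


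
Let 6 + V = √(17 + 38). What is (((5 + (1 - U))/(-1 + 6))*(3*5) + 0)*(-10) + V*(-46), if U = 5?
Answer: 246 - 46*√55 ≈ -95.145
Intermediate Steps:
V = -6 + √55 (V = -6 + √(17 + 38) = -6 + √55 ≈ 1.4162)
(((5 + (1 - U))/(-1 + 6))*(3*5) + 0)*(-10) + V*(-46) = (((5 + (1 - 1*5))/(-1 + 6))*(3*5) + 0)*(-10) + (-6 + √55)*(-46) = (((5 + (1 - 5))/5)*15 + 0)*(-10) + (276 - 46*√55) = (((5 - 4)*(⅕))*15 + 0)*(-10) + (276 - 46*√55) = ((1*(⅕))*15 + 0)*(-10) + (276 - 46*√55) = ((⅕)*15 + 0)*(-10) + (276 - 46*√55) = (3 + 0)*(-10) + (276 - 46*√55) = 3*(-10) + (276 - 46*√55) = -30 + (276 - 46*√55) = 246 - 46*√55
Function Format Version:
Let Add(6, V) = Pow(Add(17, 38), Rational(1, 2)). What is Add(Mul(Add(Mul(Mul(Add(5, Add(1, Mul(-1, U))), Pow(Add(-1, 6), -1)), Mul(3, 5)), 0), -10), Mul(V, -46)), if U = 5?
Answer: Add(246, Mul(-46, Pow(55, Rational(1, 2)))) ≈ -95.145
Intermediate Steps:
V = Add(-6, Pow(55, Rational(1, 2))) (V = Add(-6, Pow(Add(17, 38), Rational(1, 2))) = Add(-6, Pow(55, Rational(1, 2))) ≈ 1.4162)
Add(Mul(Add(Mul(Mul(Add(5, Add(1, Mul(-1, U))), Pow(Add(-1, 6), -1)), Mul(3, 5)), 0), -10), Mul(V, -46)) = Add(Mul(Add(Mul(Mul(Add(5, Add(1, Mul(-1, 5))), Pow(Add(-1, 6), -1)), Mul(3, 5)), 0), -10), Mul(Add(-6, Pow(55, Rational(1, 2))), -46)) = Add(Mul(Add(Mul(Mul(Add(5, Add(1, -5)), Pow(5, -1)), 15), 0), -10), Add(276, Mul(-46, Pow(55, Rational(1, 2))))) = Add(Mul(Add(Mul(Mul(Add(5, -4), Rational(1, 5)), 15), 0), -10), Add(276, Mul(-46, Pow(55, Rational(1, 2))))) = Add(Mul(Add(Mul(Mul(1, Rational(1, 5)), 15), 0), -10), Add(276, Mul(-46, Pow(55, Rational(1, 2))))) = Add(Mul(Add(Mul(Rational(1, 5), 15), 0), -10), Add(276, Mul(-46, Pow(55, Rational(1, 2))))) = Add(Mul(Add(3, 0), -10), Add(276, Mul(-46, Pow(55, Rational(1, 2))))) = Add(Mul(3, -10), Add(276, Mul(-46, Pow(55, Rational(1, 2))))) = Add(-30, Add(276, Mul(-46, Pow(55, Rational(1, 2))))) = Add(246, Mul(-46, Pow(55, Rational(1, 2))))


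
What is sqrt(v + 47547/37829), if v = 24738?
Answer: sqrt(35402698971321)/37829 ≈ 157.29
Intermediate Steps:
sqrt(v + 47547/37829) = sqrt(24738 + 47547/37829) = sqrt(935861349/37829) = sqrt(35402698971321)/37829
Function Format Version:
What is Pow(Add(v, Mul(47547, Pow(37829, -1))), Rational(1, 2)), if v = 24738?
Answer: Mul(Rational(1, 37829), Pow(35402698971321, Rational(1, 2))) ≈ 157.29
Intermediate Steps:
Pow(Add(v, Mul(47547, Pow(37829, -1))), Rational(1, 2)) = Pow(Add(24738, Mul(47547, Pow(37829, -1))), Rational(1, 2)) = Pow(Add(24738, Mul(47547, Rational(1, 37829))), Rational(1, 2)) = Pow(Add(24738, Rational(47547, 37829)), Rational(1, 2)) = Pow(Rational(935861349, 37829), Rational(1, 2)) = Mul(Rational(1, 37829), Pow(35402698971321, Rational(1, 2)))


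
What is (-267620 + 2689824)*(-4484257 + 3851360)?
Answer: -1533005644988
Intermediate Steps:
(-267620 + 2689824)*(-4484257 + 3851360) = 2422204*(-632897) = -1533005644988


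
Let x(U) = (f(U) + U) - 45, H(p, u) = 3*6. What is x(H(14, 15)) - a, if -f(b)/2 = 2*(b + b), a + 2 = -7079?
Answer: 6910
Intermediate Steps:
a = -7081 (a = -2 - 7079 = -7081)
H(p, u) = 18
f(b) = -8*b (f(b) = -4*(b + b) = -4*2*b = -8*b)
x(U) = -45 - 7*U (x(U) = (-8*U + U) - 45 = -7*U - 45 = -45 - 7*U)
x(H(14, 15)) - a = (-45 - 7*18) - 1*(-7081) = (-45 - 126) + 7081 = -171 + 7081 = 6910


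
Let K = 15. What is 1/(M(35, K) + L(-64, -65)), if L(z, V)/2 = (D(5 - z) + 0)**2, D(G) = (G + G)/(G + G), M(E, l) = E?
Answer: 1/37 ≈ 0.027027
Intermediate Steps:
D(G) = 1 (D(G) = (2*G)/((2*G)) = (2*G)*(1/(2*G)) = 1)
L(z, V) = 2 (L(z, V) = 2*(1 + 0)**2 = 2*1**2 = 2*1 = 2)
1/(M(35, K) + L(-64, -65)) = 1/(35 + 2) = 1/37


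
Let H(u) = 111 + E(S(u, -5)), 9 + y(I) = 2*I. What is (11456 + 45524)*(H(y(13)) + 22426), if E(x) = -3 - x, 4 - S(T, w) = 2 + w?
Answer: 1283588460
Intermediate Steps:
y(I) = -9 + 2*I
S(T, w) = 2 - w (S(T, w) = 4 - (2 + w) = 4 + (-2 - w) = 2 - w)
H(u) = 101 (H(u) = 111 + (-3 - (2 - 1*(-5))) = 111 + (-3 - (2 + 5)) = 111 + (-3 - 1*7) = 111 + (-3 - 7) = 111 - 10 = 101)
(11456 + 45524)*(H(y(13)) + 22426) = (11456 + 45524)*(101 + 22426) = 56980*22527 = 1283588460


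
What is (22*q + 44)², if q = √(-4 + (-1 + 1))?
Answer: 3872*I ≈ 3872.0*I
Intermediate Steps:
q = 2*I (q = √(-4 + 0) = √(-4) = 2*I ≈ 2.0*I)
(22*q + 44)² = (22*(2*I) + 44)² = (44*I + 44)² = (44 + 44*I)²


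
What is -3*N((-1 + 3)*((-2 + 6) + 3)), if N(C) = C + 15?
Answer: -87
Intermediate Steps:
N(C) = 15 + C
-3*N((-1 + 3)*((-2 + 6) + 3)) = -3*(15 + (-1 + 3)*((-2 + 6) + 3)) = -3*(15 + 2*(4 + 3)) = -3*(15 + 2*7) = -3*(15 + 14) = -3*29 = -87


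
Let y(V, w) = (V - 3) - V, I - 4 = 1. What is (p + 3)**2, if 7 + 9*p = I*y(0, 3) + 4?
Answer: 1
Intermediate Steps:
I = 5 (I = 4 + 1 = 5)
y(V, w) = -3 (y(V, w) = (-3 + V) - V = -3)
p = -2 (p = -7/9 + (5*(-3) + 4)/9 = -7/9 + (-15 + 4)/9 = -7/9 + (1/9)*(-11) = -7/9 - 11/9 = -2)
(p + 3)**2 = (-2 + 3)**2 = 1**2 = 1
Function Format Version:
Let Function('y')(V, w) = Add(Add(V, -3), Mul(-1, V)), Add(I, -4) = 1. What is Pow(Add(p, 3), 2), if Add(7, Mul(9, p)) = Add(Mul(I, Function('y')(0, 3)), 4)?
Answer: 1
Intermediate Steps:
I = 5 (I = Add(4, 1) = 5)
Function('y')(V, w) = -3 (Function('y')(V, w) = Add(Add(-3, V), Mul(-1, V)) = -3)
p = -2 (p = Add(Rational(-7, 9), Mul(Rational(1, 9), Add(Mul(5, -3), 4))) = Add(Rational(-7, 9), Mul(Rational(1, 9), Add(-15, 4))) = Add(Rational(-7, 9), Mul(Rational(1, 9), -11)) = Add(Rational(-7, 9), Rational(-11, 9)) = -2)
Pow(Add(p, 3), 2) = Pow(Add(-2, 3), 2) = Pow(1, 2) = 1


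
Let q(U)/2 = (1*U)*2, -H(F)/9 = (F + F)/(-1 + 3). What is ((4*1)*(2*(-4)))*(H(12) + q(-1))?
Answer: 3584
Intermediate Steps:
H(F) = -9*F (H(F) = -9*(F + F)/(-1 + 3) = -9*2*F/2 = -9*F)
q(U) = 4*U (q(U) = 2*((1*U)*2) = 2*(U*2) = 2*(2*U) = 4*U)
((4*1)*(2*(-4)))*(H(12) + q(-1)) = ((4*1)*(2*(-4)))*(-9*12 + 4*(-1)) = (4*(-8))*(-108 - 4) = -32*(-112) = 3584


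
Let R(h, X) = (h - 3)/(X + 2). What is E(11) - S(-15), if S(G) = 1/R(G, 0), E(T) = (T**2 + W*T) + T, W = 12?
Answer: 2377/9 ≈ 264.11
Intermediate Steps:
E(T) = T**2 + 13*T (E(T) = (T**2 + 12*T) + T = T**2 + 13*T)
R(h, X) = (-3 + h)/(2 + X)
S(G) = 1/(-3/2 + G/2) (S(G) = 1/((-3 + G)/(2 + 0)) = 1/((-3 + G)/2) = 1/(-3/2 + G/2))
E(11) - S(-15) = 11*(13 + 11) - 2/(-3 - 15) = 11*24 - 2/(-18) = 264 - 2*(-1)/18 = 264 - 1*(-1/9) = 264 + 1/9 = 2377/9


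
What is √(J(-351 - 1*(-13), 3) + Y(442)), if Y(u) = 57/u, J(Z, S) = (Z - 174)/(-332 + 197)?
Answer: √1551413370/19890 ≈ 1.9803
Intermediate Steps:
J(Z, S) = 58/45 - Z/135 (J(Z, S) = (-174 + Z)/(-135) = (-174 + Z)*(-1/135) = 58/45 - Z/135)
√(J(-351 - 1*(-13), 3) + Y(442)) = √((58/45 - (-351 - 1*(-13))/135) + 57/442) = √((58/45 - (-351 + 13)/135) + 57*(1/442)) = √((58/45 - 1/135*(-338)) + 57/442) = √((58/45 + 338/135) + 57/442) = √(512/135 + 57/442) = √(233999/59670) = √1551413370/19890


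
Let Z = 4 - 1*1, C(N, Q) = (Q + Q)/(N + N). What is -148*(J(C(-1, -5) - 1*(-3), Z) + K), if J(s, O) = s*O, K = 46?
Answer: -10360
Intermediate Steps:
C(N, Q) = Q/N (C(N, Q) = (2*Q)/((2*N)) = (2*Q)*(1/(2*N)) = Q/N)
Z = 3 (Z = 4 - 1 = 3)
J(s, O) = O*s
-148*(J(C(-1, -5) - 1*(-3), Z) + K) = -148*(3*(-5/(-1) - 1*(-3)) + 46) = -148*(3*(-5*(-1) + 3) + 46) = -148*(3*(5 + 3) + 46) = -148*(3*8 + 46) = -148*(24 + 46) = -148*70 = -10360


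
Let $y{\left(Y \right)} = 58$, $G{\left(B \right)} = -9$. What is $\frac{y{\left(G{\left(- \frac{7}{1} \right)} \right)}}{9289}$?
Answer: $\frac{58}{9289} \approx 0.0062439$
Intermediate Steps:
$\frac{y{\left(G{\left(- \frac{7}{1} \right)} \right)}}{9289} = \frac{58}{9289}$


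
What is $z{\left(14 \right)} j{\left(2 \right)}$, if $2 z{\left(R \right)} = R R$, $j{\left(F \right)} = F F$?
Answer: $392$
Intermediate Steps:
$j{\left(F \right)} = F^{2}$
$z{\left(R \right)} = \frac{R^{2}}{2}$ ($z{\left(R \right)} = \frac{R R}{2} = \frac{R^{2}}{2}$)
$z{\left(14 \right)} j{\left(2 \right)} = \frac{14^{2}}{2} \cdot 2^{2} = \frac{1}{2} \cdot 196 \cdot 4 = 98 \cdot 4 = 392$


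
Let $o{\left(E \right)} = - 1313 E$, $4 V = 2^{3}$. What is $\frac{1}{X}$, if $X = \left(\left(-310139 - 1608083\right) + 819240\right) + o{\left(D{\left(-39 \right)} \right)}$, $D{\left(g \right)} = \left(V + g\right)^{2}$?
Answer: $- \frac{1}{2896479} \approx -3.4525 \cdot 10^{-7}$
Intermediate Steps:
$V = 2$ ($V = \frac{2^{3}}{4} = \frac{1}{4} \cdot 8 = 2$)
$D{\left(g \right)} = \left(2 + g\right)^{2}$
$X = -2896479$ ($X = \left(\left(-310139 - 1608083\right) + 819240\right) - 1313 \left(2 - 39\right)^{2} = \left(\left(-310139 - 1608083\right) + 819240\right) - 1313 \left(-37\right)^{2} = \left(-1918222 + 819240\right) - 1797497 = -1098982 - 1797497 = -2896479$)
$\frac{1}{X} = \frac{1}{-2896479} = - \frac{1}{2896479}$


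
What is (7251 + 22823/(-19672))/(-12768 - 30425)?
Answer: -142618849/849692696 ≈ -0.16785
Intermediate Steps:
(7251 + 22823/(-19672))/(-12768 - 30425) = (7251 + 22823*(-1/19672))/(-43193) = (7251 - 22823/19672)*(-1/43193) = (142618849/19672)*(-1/43193) = -142618849/849692696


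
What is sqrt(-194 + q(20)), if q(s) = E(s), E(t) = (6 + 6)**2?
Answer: 5*I*sqrt(2) ≈ 7.0711*I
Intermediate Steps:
E(t) = 144 (E(t) = 12**2 = 144)
q(s) = 144
sqrt(-194 + q(20)) = sqrt(-194 + 144) = sqrt(-50) = 5*I*sqrt(2)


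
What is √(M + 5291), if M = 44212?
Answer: √49503 ≈ 222.49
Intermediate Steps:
√(M + 5291) = √(44212 + 5291) = √49503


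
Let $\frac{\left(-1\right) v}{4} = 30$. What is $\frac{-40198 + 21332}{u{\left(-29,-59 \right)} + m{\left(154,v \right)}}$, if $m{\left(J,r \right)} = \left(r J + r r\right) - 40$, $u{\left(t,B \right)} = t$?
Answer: $\frac{18866}{4149} \approx 4.5471$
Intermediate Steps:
$v = -120$ ($v = \left(-4\right) 30 = -120$)
$m{\left(J,r \right)} = -40 + r^{2} + J r$ ($m{\left(J,r \right)} = \left(J r + r^{2}\right) - 40 = \left(r^{2} + J r\right) - 40 = -40 + r^{2} + J r$)
$\frac{-40198 + 21332}{u{\left(-29,-59 \right)} + m{\left(154,v \right)}} = \frac{-40198 + 21332}{-29 + \left(-40 + \left(-120\right)^{2} + 154 \left(-120\right)\right)} = - \frac{18866}{-29 - 4120} = - \frac{18866}{-4149} = \left(-18866\right) \left(- \frac{1}{4149}\right) = \frac{18866}{4149}$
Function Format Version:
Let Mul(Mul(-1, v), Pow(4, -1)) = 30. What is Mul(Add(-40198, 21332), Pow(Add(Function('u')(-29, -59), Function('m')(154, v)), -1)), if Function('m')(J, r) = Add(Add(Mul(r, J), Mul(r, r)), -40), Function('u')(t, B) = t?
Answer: Rational(18866, 4149) ≈ 4.5471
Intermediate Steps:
v = -120 (v = Mul(-4, 30) = -120)
Function('m')(J, r) = Add(-40, Pow(r, 2), Mul(J, r)) (Function('m')(J, r) = Add(Add(Mul(J, r), Pow(r, 2)), -40) = Add(Add(Pow(r, 2), Mul(J, r)), -40) = Add(-40, Pow(r, 2), Mul(J, r)))
Mul(Add(-40198, 21332), Pow(Add(Function('u')(-29, -59), Function('m')(154, v)), -1)) = Mul(Add(-40198, 21332), Pow(Add(-29, Add(-40, Pow(-120, 2), Mul(154, -120))), -1)) = Mul(-18866, Pow(Add(-29, Add(-40, 14400, -18480)), -1)) = Mul(-18866, Pow(Add(-29, -4120), -1)) = Mul(-18866, Pow(-4149, -1)) = Mul(-18866, Rational(-1, 4149)) = Rational(18866, 4149)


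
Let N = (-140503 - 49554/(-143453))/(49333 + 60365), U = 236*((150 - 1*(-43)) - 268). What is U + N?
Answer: -278556332861105/15736507194 ≈ -17701.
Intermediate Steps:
U = -17700 (U = 236*((150 + 43) - 268) = 236*(193 - 268) = 236*(-75) = -17700)
N = -20155527305/15736507194 (N = (-140503 - 49554*(-1/143453))/109698 = (-140503 + 49554/143453)*(1/109698) = -20155527305/143453*1/109698 = -20155527305/15736507194 ≈ -1.2808)
U + N = -17700 - 20155527305/15736507194 = -278556332861105/15736507194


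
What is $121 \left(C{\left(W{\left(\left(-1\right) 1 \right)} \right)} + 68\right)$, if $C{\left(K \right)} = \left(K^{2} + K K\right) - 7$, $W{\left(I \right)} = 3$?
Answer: $9559$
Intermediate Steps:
$C{\left(K \right)} = -7 + 2 K^{2}$ ($C{\left(K \right)} = \left(K^{2} + K^{2}\right) - 7 = 2 K^{2} - 7 = -7 + 2 K^{2}$)
$121 \left(C{\left(W{\left(\left(-1\right) 1 \right)} \right)} + 68\right) = 121 \left(\left(-7 + 2 \cdot 3^{2}\right) + 68\right) = 121 \left(\left(-7 + 2 \cdot 9\right) + 68\right) = 121 \left(\left(-7 + 18\right) + 68\right) = 121 \left(11 + 68\right) = 121 \cdot 79 = 9559$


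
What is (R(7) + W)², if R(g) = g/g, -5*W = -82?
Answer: 7569/25 ≈ 302.76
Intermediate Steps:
W = 82/5 (W = -⅕*(-82) = 82/5 ≈ 16.400)
R(g) = 1
(R(7) + W)² = (1 + 82/5)² = (87/5)² = 7569/25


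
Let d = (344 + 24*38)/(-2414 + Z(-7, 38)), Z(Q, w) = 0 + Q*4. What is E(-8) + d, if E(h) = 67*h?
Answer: -655084/1221 ≈ -536.51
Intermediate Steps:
Z(Q, w) = 4*Q (Z(Q, w) = 0 + 4*Q = 4*Q)
d = -628/1221 (d = (344 + 24*38)/(-2414 + 4*(-7)) = (344 + 912)/(-2414 - 28) = 1256/(-2442) = 1256*(-1/2442) = -628/1221 ≈ -0.51433)
E(-8) + d = 67*(-8) - 628/1221 = -536 - 628/1221 = -655084/1221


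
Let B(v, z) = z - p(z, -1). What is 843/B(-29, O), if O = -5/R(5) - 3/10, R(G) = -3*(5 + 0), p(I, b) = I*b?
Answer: 12645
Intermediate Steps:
R(G) = -15 (R(G) = -3*5 = -15)
O = 1/30 (O = -5/(-15) - 3/10 = -5*(-1/15) - 3*⅒ = ⅓ - 3/10 = 1/30 ≈ 0.033333)
B(v, z) = 2*z (B(v, z) = z - z*(-1) = z - (-1)*z = z + z = 2*z)
843/B(-29, O) = 843/((2*(1/30))) = 843/(1/15) = 843*15 = 12645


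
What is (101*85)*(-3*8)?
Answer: -206040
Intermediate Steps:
(101*85)*(-3*8) = 8585*(-24) = -206040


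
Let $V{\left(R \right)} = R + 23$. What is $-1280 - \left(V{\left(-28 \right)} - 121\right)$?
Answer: $-1154$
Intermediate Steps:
$V{\left(R \right)} = 23 + R$
$-1280 - \left(V{\left(-28 \right)} - 121\right) = -1280 - \left(\left(23 - 28\right) - 121\right) = -1280 - \left(-5 - 121\right) = -1280 - -126 = -1280 + 126 = -1154$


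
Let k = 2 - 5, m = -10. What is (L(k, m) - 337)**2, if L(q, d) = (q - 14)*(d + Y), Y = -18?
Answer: 19321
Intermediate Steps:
k = -3
L(q, d) = (-18 + d)*(-14 + q) (L(q, d) = (q - 14)*(d - 18) = (-14 + q)*(-18 + d) = (-18 + d)*(-14 + q))
(L(k, m) - 337)**2 = ((252 - 18*(-3) - 14*(-10) - 10*(-3)) - 337)**2 = ((252 + 54 + 140 + 30) - 337)**2 = (476 - 337)**2 = 139**2 = 19321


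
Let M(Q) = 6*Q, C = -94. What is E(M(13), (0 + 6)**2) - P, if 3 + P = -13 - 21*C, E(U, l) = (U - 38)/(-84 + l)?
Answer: -11753/6 ≈ -1958.8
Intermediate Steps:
E(U, l) = (-38 + U)/(-84 + l)
P = 1958 (P = -3 + (-13 - 21*(-94)) = -3 + (-13 + 1974) = -3 + 1961 = 1958)
E(M(13), (0 + 6)**2) - P = (-38 + 6*13)/(-84 + (0 + 6)**2) - 1*1958 = (-38 + 78)/(-84 + 6**2) - 1958 = 40/(-84 + 36) - 1958 = 40/(-48) - 1958 = -1/48*40 - 1958 = -5/6 - 1958 = -11753/6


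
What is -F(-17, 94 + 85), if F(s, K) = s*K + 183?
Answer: 2860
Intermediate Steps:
F(s, K) = 183 + K*s (F(s, K) = K*s + 183 = 183 + K*s)
-F(-17, 94 + 85) = -(183 + (94 + 85)*(-17)) = -(183 + 179*(-17)) = -(183 - 3043) = -1*(-2860) = 2860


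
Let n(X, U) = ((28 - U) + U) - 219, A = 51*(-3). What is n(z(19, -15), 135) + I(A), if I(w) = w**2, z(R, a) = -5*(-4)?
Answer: 23218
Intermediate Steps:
z(R, a) = 20
A = -153
n(X, U) = -191 (n(X, U) = 28 - 219 = -191)
n(z(19, -15), 135) + I(A) = -191 + (-153)**2 = -191 + 23409 = 23218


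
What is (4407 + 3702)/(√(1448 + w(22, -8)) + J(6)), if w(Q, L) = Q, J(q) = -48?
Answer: -64872/139 - 18921*√30/278 ≈ -839.49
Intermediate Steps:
(4407 + 3702)/(√(1448 + w(22, -8)) + J(6)) = (4407 + 3702)/(√(1448 + 22) - 48) = 8109/(√1470 - 48) = 8109/(7*√30 - 48) = 8109/(-48 + 7*√30)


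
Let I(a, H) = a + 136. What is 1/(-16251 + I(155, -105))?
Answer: -1/15960 ≈ -6.2657e-5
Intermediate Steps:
I(a, H) = 136 + a
1/(-16251 + I(155, -105)) = 1/(-16251 + (136 + 155)) = 1/(-16251 + 291) = 1/(-15960) = -1/15960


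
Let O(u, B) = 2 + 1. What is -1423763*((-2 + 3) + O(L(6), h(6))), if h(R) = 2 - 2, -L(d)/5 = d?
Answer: -5695052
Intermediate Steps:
L(d) = -5*d
h(R) = 0
O(u, B) = 3
-1423763*((-2 + 3) + O(L(6), h(6))) = -1423763*((-2 + 3) + 3) = -1423763*(1 + 3) = -1423763*4 = -5695052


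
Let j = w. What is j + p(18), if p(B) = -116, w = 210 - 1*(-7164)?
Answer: 7258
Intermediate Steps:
w = 7374 (w = 210 + 7164 = 7374)
j = 7374
j + p(18) = 7374 - 116 = 7258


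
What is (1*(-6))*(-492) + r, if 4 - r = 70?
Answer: 2886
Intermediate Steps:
r = -66 (r = 4 - 1*70 = 4 - 70 = -66)
(1*(-6))*(-492) + r = (1*(-6))*(-492) - 66 = -6*(-492) - 66 = 2952 - 66 = 2886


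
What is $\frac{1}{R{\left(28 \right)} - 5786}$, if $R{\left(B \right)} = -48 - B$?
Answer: $- \frac{1}{5862} \approx -0.00017059$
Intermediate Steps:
$\frac{1}{R{\left(28 \right)} - 5786} = \frac{1}{\left(-48 - 28\right) - 5786} = \frac{1}{-76 - 5786} = \frac{1}{-5862} = - \frac{1}{5862}$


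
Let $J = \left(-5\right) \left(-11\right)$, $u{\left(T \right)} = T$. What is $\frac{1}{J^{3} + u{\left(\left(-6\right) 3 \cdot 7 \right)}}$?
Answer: $\frac{1}{166249} \approx 6.0151 \cdot 10^{-6}$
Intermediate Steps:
$J = 55$
$\frac{1}{J^{3} + u{\left(\left(-6\right) 3 \cdot 7 \right)}} = \frac{1}{55^{3} + \left(-6\right) 3 \cdot 7} = \frac{1}{166375 - 126} = \frac{1}{166249}$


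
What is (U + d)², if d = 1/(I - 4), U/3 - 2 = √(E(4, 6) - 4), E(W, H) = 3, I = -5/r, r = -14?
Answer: 61855/2601 + 584*I/17 ≈ 23.781 + 34.353*I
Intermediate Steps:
I = 5/14 (I = -5/(-14) = -5*(-1/14) = 5/14 ≈ 0.35714)
U = 6 + 3*I (U = 6 + 3*√(3 - 4) = 6 + 3*√(-1) = 6 + 3*I ≈ 6.0 + 3.0*I)
d = -14/51 (d = 1/(5/14 - 4) = 1/(-51/14) = -14/51 ≈ -0.27451)
(U + d)² = ((6 + 3*I) - 14/51)² = (292/51 + 3*I)²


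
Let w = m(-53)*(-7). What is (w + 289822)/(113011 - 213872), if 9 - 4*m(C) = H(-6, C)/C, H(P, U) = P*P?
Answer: -61438673/21382532 ≈ -2.8733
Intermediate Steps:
H(P, U) = P²
m(C) = 9/4 - 9/C (m(C) = 9/4 - (-6)²/(4*C) = 9/4 - 9/C)
w = -3591/212 (w = (9/4 - 9/(-53))*(-7) = (9/4 - 9*(-1/53))*(-7) = (9/4 + 9/53)*(-7) = (513/212)*(-7) = -3591/212 ≈ -16.939)
(w + 289822)/(113011 - 213872) = (-3591/212 + 289822)/(113011 - 213872) = (61438673/212)/(-100861) = (61438673/212)*(-1/100861) = -61438673/21382532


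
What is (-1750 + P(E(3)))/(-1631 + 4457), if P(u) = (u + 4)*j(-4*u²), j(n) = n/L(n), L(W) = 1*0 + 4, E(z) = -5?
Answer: -575/942 ≈ -0.61040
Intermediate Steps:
L(W) = 4 (L(W) = 0 + 4 = 4)
j(n) = n/4
P(u) = -u²*(4 + u) (P(u) = (u + 4)*((-4*u²)/4) = (4 + u)*(-u²) = -u²*(4 + u))
(-1750 + P(E(3)))/(-1631 + 4457) = (-1750 + (-5)²*(-4 - 1*(-5)))/(-1631 + 4457) = (-1750 + 25*(-4 + 5))/2826 = (-1750 + 25*1)*(1/2826) = (-1750 + 25)*(1/2826) = -1725*1/2826 = -575/942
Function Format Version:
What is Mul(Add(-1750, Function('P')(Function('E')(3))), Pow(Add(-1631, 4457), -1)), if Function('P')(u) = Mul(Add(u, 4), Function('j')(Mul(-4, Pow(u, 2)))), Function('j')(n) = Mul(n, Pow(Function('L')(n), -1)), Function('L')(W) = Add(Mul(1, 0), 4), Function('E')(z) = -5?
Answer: Rational(-575, 942) ≈ -0.61040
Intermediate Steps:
Function('L')(W) = 4 (Function('L')(W) = Add(0, 4) = 4)
Function('j')(n) = Mul(Rational(1, 4), n) (Function('j')(n) = Mul(n, Pow(4, -1)) = Mul(n, Rational(1, 4)) = Mul(Rational(1, 4), n))
Function('P')(u) = Mul(-1, Pow(u, 2), Add(4, u)) (Function('P')(u) = Mul(Add(u, 4), Mul(Rational(1, 4), Mul(-4, Pow(u, 2)))) = Mul(Add(4, u), Mul(-1, Pow(u, 2))) = Mul(-1, Pow(u, 2), Add(4, u)))
Mul(Add(-1750, Function('P')(Function('E')(3))), Pow(Add(-1631, 4457), -1)) = Mul(Add(-1750, Mul(Pow(-5, 2), Add(-4, Mul(-1, -5)))), Pow(Add(-1631, 4457), -1)) = Mul(Add(-1750, Mul(25, Add(-4, 5))), Pow(2826, -1)) = Mul(Add(-1750, Mul(25, 1)), Rational(1, 2826)) = Mul(Add(-1750, 25), Rational(1, 2826)) = Mul(-1725, Rational(1, 2826)) = Rational(-575, 942)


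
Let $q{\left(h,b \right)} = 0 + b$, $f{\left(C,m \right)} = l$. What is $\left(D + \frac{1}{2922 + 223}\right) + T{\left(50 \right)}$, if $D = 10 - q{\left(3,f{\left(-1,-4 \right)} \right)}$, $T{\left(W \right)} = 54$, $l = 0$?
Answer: $\frac{201281}{3145} \approx 64.0$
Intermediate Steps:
$f{\left(C,m \right)} = 0$
$q{\left(h,b \right)} = b$
$D = 10$ ($D = 10 - 0 = 10 + 0 = 10$)
$\left(D + \frac{1}{2922 + 223}\right) + T{\left(50 \right)} = \left(10 + \frac{1}{2922 + 223}\right) + 54 = \left(10 + \frac{1}{3145}\right) + 54 = \frac{31451}{3145} + 54 = \frac{201281}{3145}$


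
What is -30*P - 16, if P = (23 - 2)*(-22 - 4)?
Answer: 16364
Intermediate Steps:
P = -546 (P = 21*(-26) = -546)
-30*P - 16 = -30*(-546) - 16 = 16380 - 16 = 16364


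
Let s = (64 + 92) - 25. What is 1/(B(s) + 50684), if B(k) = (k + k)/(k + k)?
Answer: 1/50685 ≈ 1.9730e-5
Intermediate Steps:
s = 131 (s = 156 - 25 = 131)
B(k) = 1 (B(k) = (2*k)/((2*k)) = (2*k)*(1/(2*k)) = 1)
1/(B(s) + 50684) = 1/(1 + 50684) = 1/50685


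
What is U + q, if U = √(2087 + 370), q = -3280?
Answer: -3280 + 3*√273 ≈ -3230.4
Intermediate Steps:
U = 3*√273 (U = √2457 = 3*√273 ≈ 49.568)
U + q = 3*√273 - 3280 = -3280 + 3*√273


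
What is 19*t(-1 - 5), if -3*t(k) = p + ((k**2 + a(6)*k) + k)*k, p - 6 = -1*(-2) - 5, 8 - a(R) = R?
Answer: 665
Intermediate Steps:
a(R) = 8 - R
p = 3 (p = 6 + (-1*(-2) - 5) = 6 + (2 - 5) = 6 - 3 = 3)
t(k) = -1 - k*(k**2 + 3*k)/3 (t(k) = -(3 + ((k**2 + (8 - 1*6)*k) + k)*k)/3 = -(3 + ((k**2 + (8 - 6)*k) + k)*k)/3 = -(3 + ((k**2 + 2*k) + k)*k)/3 = -(3 + (k**2 + 3*k)*k)/3 = -(3 + k*(k**2 + 3*k))/3 = -1 - k*(k**2 + 3*k)/3)
19*t(-1 - 5) = 19*(-1 - (-1 - 5)**2 - (-1 - 5)**3/3) = 19*(-1 - 1*(-6)**2 - 1/3*(-6)**3) = 19*(-1 - 1*36 - 1/3*(-216)) = 19*(-1 - 36 + 72) = 19*35 = 665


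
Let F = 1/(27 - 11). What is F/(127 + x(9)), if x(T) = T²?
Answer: 1/3328 ≈ 0.00030048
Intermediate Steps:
F = 1/16 ≈ 0.062500
F/(127 + x(9)) = 1/(16*(127 + 9²)) = 1/(16*(127 + 81)) = (1/16)/208 = (1/16)*(1/208) = 1/3328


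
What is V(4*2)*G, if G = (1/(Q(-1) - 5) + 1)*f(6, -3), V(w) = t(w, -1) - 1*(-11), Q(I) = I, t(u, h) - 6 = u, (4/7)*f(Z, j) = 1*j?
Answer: -875/8 ≈ -109.38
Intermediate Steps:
f(Z, j) = 7*j/4 (f(Z, j) = 7*(1*j)/4 = 7*j/4)
t(u, h) = 6 + u
V(w) = 17 + w (V(w) = (6 + w) - 1*(-11) = (6 + w) + 11 = 17 + w)
G = -35/8 (G = (1/(-1 - 5) + 1)*((7/4)*(-3)) = (1/(-6) + 1)*(-21/4) = (-1/6 + 1)*(-21/4) = (5/6)*(-21/4) = -35/8 ≈ -4.3750)
V(4*2)*G = (17 + 4*2)*(-35/8) = (17 + 8)*(-35/8) = 25*(-35/8) = -875/8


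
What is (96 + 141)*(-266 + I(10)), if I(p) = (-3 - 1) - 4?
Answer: -64938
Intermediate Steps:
I(p) = -8 (I(p) = -4 - 4 = -8)
(96 + 141)*(-266 + I(10)) = (96 + 141)*(-266 - 8) = 237*(-274) = -64938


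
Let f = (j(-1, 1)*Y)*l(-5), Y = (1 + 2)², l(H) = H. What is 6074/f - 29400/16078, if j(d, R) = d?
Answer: 48167386/361755 ≈ 133.15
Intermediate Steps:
Y = 9 (Y = 3² = 9)
f = 45 (f = -1*9*(-5) = -9*(-5) = 45)
6074/f - 29400/16078 = 6074/45 - 29400/16078 = 6074*(1/45) - 29400*1/16078 = 6074/45 - 14700/8039 = 48167386/361755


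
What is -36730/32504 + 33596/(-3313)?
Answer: -606845437/53842876 ≈ -11.271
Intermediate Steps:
-36730/32504 + 33596/(-3313) = -36730*1/32504 + 33596*(-1/3313) = -18365/16252 - 33596/3313 = -606845437/53842876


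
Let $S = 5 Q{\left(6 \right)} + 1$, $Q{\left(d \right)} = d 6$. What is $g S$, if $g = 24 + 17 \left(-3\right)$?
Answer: $-4887$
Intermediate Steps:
$Q{\left(d \right)} = 6 d$
$g = -27$ ($g = 24 - 51 = -27$)
$S = 181$ ($S = 5 \cdot 6 \cdot 6 + 1 = 5 \cdot 36 + 1 = 180 + 1 = 181$)
$g S = \left(-27\right) 181 = -4887$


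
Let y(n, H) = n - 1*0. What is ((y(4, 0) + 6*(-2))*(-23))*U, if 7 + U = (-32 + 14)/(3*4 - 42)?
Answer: -5888/5 ≈ -1177.6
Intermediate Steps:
y(n, H) = n (y(n, H) = n + 0 = n)
U = -32/5 (U = -7 + (-32 + 14)/(3*4 - 42) = -7 - 18/(12 - 42) = -7 - 18/(-30) = -7 - 18*(-1/30) = -7 + 3/5 = -32/5 ≈ -6.4000)
((y(4, 0) + 6*(-2))*(-23))*U = ((4 + 6*(-2))*(-23))*(-32/5) = ((4 - 12)*(-23))*(-32/5) = -8*(-23)*(-32/5) = 184*(-32/5) = -5888/5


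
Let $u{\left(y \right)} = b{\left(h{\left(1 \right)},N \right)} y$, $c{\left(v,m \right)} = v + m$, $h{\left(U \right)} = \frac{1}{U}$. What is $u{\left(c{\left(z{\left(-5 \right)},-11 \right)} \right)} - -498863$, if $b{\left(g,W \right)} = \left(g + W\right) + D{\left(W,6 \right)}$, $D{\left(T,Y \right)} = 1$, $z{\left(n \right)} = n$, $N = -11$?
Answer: $499007$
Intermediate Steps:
$b{\left(g,W \right)} = 1 + W + g$ ($b{\left(g,W \right)} = \left(g + W\right) + 1 = \left(W + g\right) + 1 = 1 + W + g$)
$c{\left(v,m \right)} = m + v$
$u{\left(y \right)} = - 9 y$ ($u{\left(y \right)} = \left(1 - 11 + 1^{-1}\right) y = \left(1 - 11 + 1\right) y = - 9 y$)
$u{\left(c{\left(z{\left(-5 \right)},-11 \right)} \right)} - -498863 = - 9 \left(-11 - 5\right) - -498863 = \left(-9\right) \left(-16\right) + 498863 = 144 + 498863 = 499007$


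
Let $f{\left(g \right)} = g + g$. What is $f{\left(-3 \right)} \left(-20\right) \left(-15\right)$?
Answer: $-1800$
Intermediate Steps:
$f{\left(g \right)} = 2 g$
$f{\left(-3 \right)} \left(-20\right) \left(-15\right) = 2 \left(-3\right) \left(-20\right) \left(-15\right) = \left(-6\right) \left(-20\right) \left(-15\right) = 120 \left(-15\right) = -1800$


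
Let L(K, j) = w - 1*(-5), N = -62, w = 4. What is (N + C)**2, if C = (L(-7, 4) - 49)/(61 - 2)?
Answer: 13675204/3481 ≈ 3928.5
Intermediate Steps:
L(K, j) = 9 (L(K, j) = 4 - 1*(-5) = 4 + 5 = 9)
C = -40/59 (C = (9 - 49)/(61 - 2) = -40/59 ≈ -0.67797)
(N + C)**2 = (-62 - 40/59)**2 = (-3698/59)**2 = 13675204/3481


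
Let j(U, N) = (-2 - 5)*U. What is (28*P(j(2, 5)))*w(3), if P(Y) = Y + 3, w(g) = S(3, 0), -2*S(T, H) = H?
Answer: 0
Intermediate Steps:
j(U, N) = -7*U
S(T, H) = -H/2
w(g) = 0 (w(g) = -½*0 = 0)
P(Y) = 3 + Y
(28*P(j(2, 5)))*w(3) = (28*(3 - 7*2))*0 = (28*(3 - 14))*0 = (28*(-11))*0 = -308*0 = 0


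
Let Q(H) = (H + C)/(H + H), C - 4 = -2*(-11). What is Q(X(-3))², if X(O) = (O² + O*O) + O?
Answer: 1681/900 ≈ 1.8678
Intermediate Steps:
C = 26 (C = 4 - 2*(-11) = 4 + 22 = 26)
X(O) = O + 2*O² (X(O) = (O² + O²) + O = 2*O² + O = O + 2*O²)
Q(H) = (26 + H)/(2*H) (Q(H) = (H + 26)/(H + H) = (26 + H)/((2*H)) = (26 + H)*(1/(2*H)) = (26 + H)/(2*H))
Q(X(-3))² = ((26 - 3*(1 + 2*(-3)))/(2*((-3*(1 + 2*(-3))))))² = ((26 - 3*(1 - 6))/(2*((-3*(1 - 6)))))² = ((26 - 3*(-5))/(2*((-3*(-5)))))² = ((½)*(26 + 15)/15)² = ((½)*(1/15)*41)² = (41/30)² = 1681/900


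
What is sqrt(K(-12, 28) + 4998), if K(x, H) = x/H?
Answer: 39*sqrt(161)/7 ≈ 70.693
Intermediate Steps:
sqrt(K(-12, 28) + 4998) = sqrt(-12/28 + 4998) = sqrt(-12*1/28 + 4998) = sqrt(-3/7 + 4998) = sqrt(34983/7) = 39*sqrt(161)/7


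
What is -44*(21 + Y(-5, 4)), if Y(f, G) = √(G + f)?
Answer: -924 - 44*I ≈ -924.0 - 44.0*I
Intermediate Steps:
-44*(21 + Y(-5, 4)) = -44*(21 + √(4 - 5)) = -44*(21 + √(-1)) = -44*(21 + I) = -924 - 44*I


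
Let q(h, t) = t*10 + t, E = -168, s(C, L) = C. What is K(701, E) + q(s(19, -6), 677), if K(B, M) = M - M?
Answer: 7447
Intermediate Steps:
K(B, M) = 0
q(h, t) = 11*t (q(h, t) = 10*t + t = 11*t)
K(701, E) + q(s(19, -6), 677) = 0 + 11*677 = 0 + 7447 = 7447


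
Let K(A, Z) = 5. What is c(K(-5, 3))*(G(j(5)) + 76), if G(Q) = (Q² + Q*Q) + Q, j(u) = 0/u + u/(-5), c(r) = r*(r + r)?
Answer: 3850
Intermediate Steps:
c(r) = 2*r² (c(r) = r*(2*r) = 2*r²)
j(u) = -u/5 (j(u) = 0 + u*(-⅕) = 0 - u/5 = -u/5)
G(Q) = Q + 2*Q² (G(Q) = (Q² + Q²) + Q = 2*Q² + Q = Q + 2*Q²)
c(K(-5, 3))*(G(j(5)) + 76) = (2*5²)*((-⅕*5)*(1 + 2*(-⅕*5)) + 76) = (2*25)*(-(1 + 2*(-1)) + 76) = 50*(-(1 - 2) + 76) = 50*(-1*(-1) + 76) = 50*(1 + 76) = 50*77 = 3850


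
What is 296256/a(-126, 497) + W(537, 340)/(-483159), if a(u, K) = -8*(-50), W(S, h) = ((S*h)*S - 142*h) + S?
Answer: 6496229119/12078975 ≈ 537.81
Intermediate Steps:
W(S, h) = S - 142*h + h*S**2 (W(S, h) = (h*S**2 - 142*h) + S = (-142*h + h*S**2) + S = S - 142*h + h*S**2)
a(u, K) = 400
296256/a(-126, 497) + W(537, 340)/(-483159) = 296256/400 + (537 - 142*340 + 340*537**2)/(-483159) = 296256*(1/400) + (537 - 48280 + 340*288369)*(-1/483159) = 18516/25 + (537 - 48280 + 98045460)*(-1/483159) = 18516/25 + 97997717*(-1/483159) = 18516/25 - 97997717/483159 = 6496229119/12078975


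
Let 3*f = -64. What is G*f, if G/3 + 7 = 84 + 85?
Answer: -10368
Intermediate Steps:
f = -64/3 (f = (⅓)*(-64) = -64/3 ≈ -21.333)
G = 486 (G = -21 + 3*(84 + 85) = -21 + 3*169 = -21 + 507 = 486)
G*f = 486*(-64/3) = -10368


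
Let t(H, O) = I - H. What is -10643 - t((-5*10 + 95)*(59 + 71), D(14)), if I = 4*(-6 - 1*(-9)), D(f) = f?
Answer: -4805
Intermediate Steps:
I = 12 (I = 4*(-6 + 9) = 4*3 = 12)
t(H, O) = 12 - H
-10643 - t((-5*10 + 95)*(59 + 71), D(14)) = -10643 - (12 - (-5*10 + 95)*(59 + 71)) = -10643 - (12 - (-50 + 95)*130) = -10643 - (12 - 45*130) = -10643 - (12 - 1*5850) = -10643 - (12 - 5850) = -10643 - 1*(-5838) = -10643 + 5838 = -4805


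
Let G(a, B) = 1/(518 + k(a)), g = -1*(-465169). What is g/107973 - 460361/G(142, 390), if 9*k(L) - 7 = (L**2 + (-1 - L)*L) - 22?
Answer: -24880893415916/107973 ≈ -2.3044e+8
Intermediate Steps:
g = 465169
k(L) = -5/3 + L**2/9 + L*(-1 - L)/9 (k(L) = 7/9 + ((L**2 + (-1 - L)*L) - 22)/9 = 7/9 + ((L**2 + L*(-1 - L)) - 22)/9 = 7/9 + (-22 + L**2 + L*(-1 - L))/9 = 7/9 + (-22/9 + L**2/9 + L*(-1 - L)/9) = -5/3 + L**2/9 + L*(-1 - L)/9)
G(a, B) = 1/(1549/3 - a/9) (G(a, B) = 1/(518 + (-5/3 - a/9)) = 1/(1549/3 - a/9))
g/107973 - 460361/G(142, 390) = 465169/107973 - 460361/((-9/(-4647 + 142))) = 465169*(1/107973) - 460361/((-9/(-4505))) = 465169/107973 - 460361/((-9*(-1/4505))) = 465169/107973 - 460361/9/4505 = 465169/107973 - 460361*4505/9 = 465169/107973 - 2073926305/9 = -24880893415916/107973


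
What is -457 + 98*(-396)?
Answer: -39265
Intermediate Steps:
-457 + 98*(-396) = -457 - 38808 = -39265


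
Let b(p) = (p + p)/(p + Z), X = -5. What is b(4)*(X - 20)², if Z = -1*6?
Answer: -2500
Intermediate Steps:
Z = -6
b(p) = 2*p/(-6 + p) (b(p) = (p + p)/(p - 6) = (2*p)/(-6 + p) = 2*p/(-6 + p))
b(4)*(X - 20)² = (2*4/(-6 + 4))*(-5 - 20)² = (2*4/(-2))*(-25)² = (2*4*(-½))*625 = -4*625 = -2500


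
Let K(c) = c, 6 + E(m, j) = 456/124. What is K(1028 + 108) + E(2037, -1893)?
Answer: 35144/31 ≈ 1133.7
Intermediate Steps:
E(m, j) = -72/31 (E(m, j) = -6 + 456/124 = -6 + 456*(1/124) = -6 + 114/31 = -72/31)
K(1028 + 108) + E(2037, -1893) = (1028 + 108) - 72/31 = 1136 - 72/31 = 35144/31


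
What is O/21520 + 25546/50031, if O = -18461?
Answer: -373872371/1076667120 ≈ -0.34725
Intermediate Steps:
O/21520 + 25546/50031 = -18461/21520 + 25546/50031 = -373872371/1076667120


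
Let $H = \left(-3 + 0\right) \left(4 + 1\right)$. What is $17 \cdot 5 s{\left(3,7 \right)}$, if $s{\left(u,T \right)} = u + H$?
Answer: $-1020$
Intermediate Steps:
$H = -15$ ($H = \left(-3\right) 5 = -15$)
$s{\left(u,T \right)} = -15 + u$ ($s{\left(u,T \right)} = u - 15 = -15 + u$)
$17 \cdot 5 s{\left(3,7 \right)} = 17 \cdot 5 \left(-15 + 3\right) = 85 \left(-12\right) = -1020$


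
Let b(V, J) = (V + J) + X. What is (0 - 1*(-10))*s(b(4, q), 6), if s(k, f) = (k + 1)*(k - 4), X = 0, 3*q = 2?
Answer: 340/9 ≈ 37.778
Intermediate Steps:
q = ⅔ (q = (⅓)*2 = ⅔ ≈ 0.66667)
b(V, J) = J + V (b(V, J) = (V + J) + 0 = (J + V) + 0 = J + V)
s(k, f) = (1 + k)*(-4 + k)
(0 - 1*(-10))*s(b(4, q), 6) = (0 - 1*(-10))*(-4 + (⅔ + 4)² - 3*(⅔ + 4)) = (0 + 10)*(-4 + (14/3)² - 3*14/3) = 10*(-4 + 196/9 - 14) = 10*(34/9) = 340/9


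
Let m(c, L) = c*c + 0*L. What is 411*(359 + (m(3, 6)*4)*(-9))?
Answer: 14385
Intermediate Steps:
m(c, L) = c² (m(c, L) = c² + 0 = c²)
411*(359 + (m(3, 6)*4)*(-9)) = 411*(359 + (3²*4)*(-9)) = 411*(359 + (9*4)*(-9)) = 411*(359 + 36*(-9)) = 411*(359 - 324) = 411*35 = 14385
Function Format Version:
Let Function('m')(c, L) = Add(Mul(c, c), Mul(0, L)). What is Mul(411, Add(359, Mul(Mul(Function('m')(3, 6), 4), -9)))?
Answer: 14385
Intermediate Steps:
Function('m')(c, L) = Pow(c, 2) (Function('m')(c, L) = Add(Pow(c, 2), 0) = Pow(c, 2))
Mul(411, Add(359, Mul(Mul(Function('m')(3, 6), 4), -9))) = Mul(411, Add(359, Mul(Mul(Pow(3, 2), 4), -9))) = Mul(411, Add(359, Mul(Mul(9, 4), -9))) = Mul(411, Add(359, Mul(36, -9))) = Mul(411, Add(359, -324)) = Mul(411, 35) = 14385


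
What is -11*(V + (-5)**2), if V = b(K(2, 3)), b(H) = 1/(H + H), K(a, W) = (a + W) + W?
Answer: -4411/16 ≈ -275.69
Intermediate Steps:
K(a, W) = a + 2*W (K(a, W) = (W + a) + W = a + 2*W)
b(H) = 1/(2*H)
V = 1/16 (V = 1/(2*(2 + 2*3)) = 1/(2*(2 + 6)) = (1/2)/8 = (1/2)*(1/8) = 1/16 ≈ 0.062500)
-11*(V + (-5)**2) = -11*(1/16 + (-5)**2) = -11*(1/16 + 25) = -11*401/16 = -4411/16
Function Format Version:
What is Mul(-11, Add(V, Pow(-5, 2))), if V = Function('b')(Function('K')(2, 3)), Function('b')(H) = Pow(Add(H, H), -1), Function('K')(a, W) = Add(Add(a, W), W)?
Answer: Rational(-4411, 16) ≈ -275.69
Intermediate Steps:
Function('K')(a, W) = Add(a, Mul(2, W)) (Function('K')(a, W) = Add(Add(W, a), W) = Add(a, Mul(2, W)))
Function('b')(H) = Mul(Rational(1, 2), Pow(H, -1)) (Function('b')(H) = Pow(Mul(2, H), -1) = Mul(Rational(1, 2), Pow(H, -1)))
V = Rational(1, 16) (V = Mul(Rational(1, 2), Pow(Add(2, Mul(2, 3)), -1)) = Mul(Rational(1, 2), Pow(Add(2, 6), -1)) = Mul(Rational(1, 2), Pow(8, -1)) = Mul(Rational(1, 2), Rational(1, 8)) = Rational(1, 16) ≈ 0.062500)
Mul(-11, Add(V, Pow(-5, 2))) = Mul(-11, Add(Rational(1, 16), Pow(-5, 2))) = Mul(-11, Add(Rational(1, 16), 25)) = Mul(-11, Rational(401, 16)) = Rational(-4411, 16)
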